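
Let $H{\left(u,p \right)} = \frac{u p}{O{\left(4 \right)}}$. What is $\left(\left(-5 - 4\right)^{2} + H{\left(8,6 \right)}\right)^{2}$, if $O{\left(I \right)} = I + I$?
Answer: $7569$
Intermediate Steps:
$O{\left(I \right)} = 2 I$
$H{\left(u,p \right)} = \frac{p u}{8}$ ($H{\left(u,p \right)} = \frac{u p}{2 \cdot 4} = \frac{p u}{8}$)
$\left(\left(-5 - 4\right)^{2} + H{\left(8,6 \right)}\right)^{2} = \left(\left(-5 - 4\right)^{2} + \frac{1}{8} \cdot 6 \cdot 8\right)^{2} = \left(\left(-9\right)^{2} + 6\right)^{2} = \left(81 + 6\right)^{2} = 87^{2} = 7569$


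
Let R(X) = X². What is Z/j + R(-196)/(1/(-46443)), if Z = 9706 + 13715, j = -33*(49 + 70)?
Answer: -2335457970799/1309 ≈ -1.7842e+9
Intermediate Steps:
j = -3927 (j = -33*119 = -3927)
Z = 23421
Z/j + R(-196)/(1/(-46443)) = 23421/(-3927) + (-196)²/(1/(-46443)) = 23421*(-1/3927) + 38416/(-1/46443) = -7807/1309 + 38416*(-46443) = -7807/1309 - 1784154288 = -2335457970799/1309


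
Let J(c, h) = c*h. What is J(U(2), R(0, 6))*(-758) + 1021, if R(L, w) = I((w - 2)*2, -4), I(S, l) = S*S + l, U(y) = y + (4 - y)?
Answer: -180899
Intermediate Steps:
U(y) = 4
I(S, l) = l + S**2 (I(S, l) = S**2 + l = l + S**2)
R(L, w) = -4 + (-4 + 2*w)**2 (R(L, w) = -4 + ((w - 2)*2)**2 = -4 + ((-2 + w)*2)**2 = -4 + (-4 + 2*w)**2)
J(U(2), R(0, 6))*(-758) + 1021 = (4*(-4 + 4*(-2 + 6)**2))*(-758) + 1021 = (4*(-4 + 4*4**2))*(-758) + 1021 = (4*(-4 + 4*16))*(-758) + 1021 = (4*(-4 + 64))*(-758) + 1021 = (4*60)*(-758) + 1021 = 240*(-758) + 1021 = -181920 + 1021 = -180899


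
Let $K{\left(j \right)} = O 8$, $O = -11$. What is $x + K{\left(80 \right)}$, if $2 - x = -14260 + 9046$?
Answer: $5128$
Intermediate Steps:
$x = 5216$ ($x = 2 - \left(-14260 + 9046\right) = 2 - -5214 = 2 + 5214 = 5216$)
$K{\left(j \right)} = -88$ ($K{\left(j \right)} = \left(-11\right) 8 = -88$)
$x + K{\left(80 \right)} = 5216 - 88 = 5128$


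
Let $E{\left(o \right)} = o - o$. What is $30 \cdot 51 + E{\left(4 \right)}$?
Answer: $1530$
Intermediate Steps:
$E{\left(o \right)} = 0$
$30 \cdot 51 + E{\left(4 \right)} = 30 \cdot 51 + 0 = 1530 + 0 = 1530$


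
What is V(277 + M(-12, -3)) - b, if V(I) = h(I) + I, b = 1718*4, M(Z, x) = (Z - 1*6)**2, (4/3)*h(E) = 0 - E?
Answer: -26887/4 ≈ -6721.8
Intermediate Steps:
h(E) = -3*E/4 (h(E) = 3*(0 - E)/4 = 3*(-E)/4 = -3*E/4)
M(Z, x) = (-6 + Z)**2 (M(Z, x) = (Z - 6)**2 = (-6 + Z)**2)
b = 6872
V(I) = I/4 (V(I) = -3*I/4 + I = I/4)
V(277 + M(-12, -3)) - b = (277 + (-6 - 12)**2)/4 - 1*6872 = (277 + (-18)**2)/4 - 6872 = (277 + 324)/4 - 6872 = (1/4)*601 - 6872 = 601/4 - 6872 = -26887/4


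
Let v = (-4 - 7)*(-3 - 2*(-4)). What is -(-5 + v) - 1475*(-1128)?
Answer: 1663860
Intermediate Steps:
v = -55 (v = -11*(-3 + 8) = -11*5 = -55)
-(-5 + v) - 1475*(-1128) = -(-5 - 55) - 1475*(-1128) = -1*(-60) + 1663800 = 60 + 1663800 = 1663860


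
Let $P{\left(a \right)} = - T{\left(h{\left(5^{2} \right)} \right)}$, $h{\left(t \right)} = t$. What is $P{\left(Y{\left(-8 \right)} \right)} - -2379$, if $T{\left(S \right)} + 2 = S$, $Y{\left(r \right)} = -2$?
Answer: $2356$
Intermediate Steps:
$T{\left(S \right)} = -2 + S$
$P{\left(a \right)} = -23$ ($P{\left(a \right)} = - (-2 + 5^{2}) = - (-2 + 25) = \left(-1\right) 23 = -23$)
$P{\left(Y{\left(-8 \right)} \right)} - -2379 = -23 - -2379 = -23 + 2379 = 2356$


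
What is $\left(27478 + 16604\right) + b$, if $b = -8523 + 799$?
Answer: $36358$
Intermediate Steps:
$b = -7724$
$\left(27478 + 16604\right) + b = \left(27478 + 16604\right) - 7724 = 44082 - 7724 = 36358$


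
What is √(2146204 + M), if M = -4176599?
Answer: I*√2030395 ≈ 1424.9*I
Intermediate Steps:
√(2146204 + M) = √(2146204 - 4176599) = √(-2030395) = I*√2030395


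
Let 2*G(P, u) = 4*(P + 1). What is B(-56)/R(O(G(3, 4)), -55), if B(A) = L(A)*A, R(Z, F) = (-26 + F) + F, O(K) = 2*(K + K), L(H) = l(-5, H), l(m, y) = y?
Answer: -392/17 ≈ -23.059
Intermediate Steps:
L(H) = H
G(P, u) = 2 + 2*P (G(P, u) = (4*(P + 1))/2 = (4*(1 + P))/2 = (4 + 4*P)/2 = 2 + 2*P)
O(K) = 4*K (O(K) = 2*(2*K) = 4*K)
R(Z, F) = -26 + 2*F
B(A) = A² (B(A) = A*A = A²)
B(-56)/R(O(G(3, 4)), -55) = (-56)²/(-26 + 2*(-55)) = 3136/(-26 - 110) = 3136/(-136) = 3136*(-1/136) = -392/17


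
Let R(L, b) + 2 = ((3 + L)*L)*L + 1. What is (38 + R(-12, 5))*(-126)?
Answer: 158634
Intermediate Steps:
R(L, b) = -1 + L²*(3 + L) (R(L, b) = -2 + (((3 + L)*L)*L + 1) = -2 + ((L*(3 + L))*L + 1) = -2 + (L²*(3 + L) + 1) = -2 + (1 + L²*(3 + L)) = -1 + L²*(3 + L))
(38 + R(-12, 5))*(-126) = (38 + (-1 + (-12)³ + 3*(-12)²))*(-126) = (38 + (-1 - 1728 + 3*144))*(-126) = (38 + (-1 - 1728 + 432))*(-126) = (38 - 1297)*(-126) = -1259*(-126) = 158634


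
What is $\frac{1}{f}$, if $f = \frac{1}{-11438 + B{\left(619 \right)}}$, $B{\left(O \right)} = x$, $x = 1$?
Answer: $-11437$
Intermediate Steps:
$B{\left(O \right)} = 1$
$f = - \frac{1}{11437}$ ($f = \frac{1}{-11438 + 1} = \frac{1}{-11437} = - \frac{1}{11437} \approx -8.7435 \cdot 10^{-5}$)
$\frac{1}{f} = \frac{1}{- \frac{1}{11437}} = -11437$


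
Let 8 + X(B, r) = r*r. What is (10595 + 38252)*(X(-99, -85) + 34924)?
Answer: 2058461427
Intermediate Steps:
X(B, r) = -8 + r**2 (X(B, r) = -8 + r*r = -8 + r**2)
(10595 + 38252)*(X(-99, -85) + 34924) = (10595 + 38252)*((-8 + (-85)**2) + 34924) = 48847*((-8 + 7225) + 34924) = 48847*(7217 + 34924) = 48847*42141 = 2058461427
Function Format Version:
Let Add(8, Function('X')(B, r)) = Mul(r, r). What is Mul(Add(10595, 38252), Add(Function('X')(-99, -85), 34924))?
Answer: 2058461427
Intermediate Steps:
Function('X')(B, r) = Add(-8, Pow(r, 2)) (Function('X')(B, r) = Add(-8, Mul(r, r)) = Add(-8, Pow(r, 2)))
Mul(Add(10595, 38252), Add(Function('X')(-99, -85), 34924)) = Mul(Add(10595, 38252), Add(Add(-8, Pow(-85, 2)), 34924)) = Mul(48847, Add(Add(-8, 7225), 34924)) = Mul(48847, Add(7217, 34924)) = Mul(48847, 42141) = 2058461427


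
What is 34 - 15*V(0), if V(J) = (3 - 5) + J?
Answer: 64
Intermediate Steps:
V(J) = -2 + J
34 - 15*V(0) = 34 - 15*(-2 + 0) = 34 - 15*(-2) = 34 + 30 = 64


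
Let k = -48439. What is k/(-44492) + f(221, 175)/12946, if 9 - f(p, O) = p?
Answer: 308829495/287996716 ≈ 1.0723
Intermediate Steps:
f(p, O) = 9 - p
k/(-44492) + f(221, 175)/12946 = -48439/(-44492) + (9 - 1*221)/12946 = -48439*(-1/44492) + (9 - 221)*(1/12946) = 48439/44492 - 212*1/12946 = 48439/44492 - 106/6473 = 308829495/287996716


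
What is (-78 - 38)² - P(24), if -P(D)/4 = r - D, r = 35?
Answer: 13500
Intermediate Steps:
P(D) = -140 + 4*D (P(D) = -4*(35 - D) = -140 + 4*D)
(-78 - 38)² - P(24) = (-78 - 38)² - (-140 + 4*24) = (-116)² - (-140 + 96) = 13456 - 1*(-44) = 13456 + 44 = 13500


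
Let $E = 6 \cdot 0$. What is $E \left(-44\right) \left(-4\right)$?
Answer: $0$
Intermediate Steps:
$E = 0$
$E \left(-44\right) \left(-4\right) = 0 \left(-44\right) \left(-4\right) = 0 \left(-4\right) = 0$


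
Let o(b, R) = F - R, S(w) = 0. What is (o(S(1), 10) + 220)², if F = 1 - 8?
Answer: 41209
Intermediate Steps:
F = -7
o(b, R) = -7 - R
(o(S(1), 10) + 220)² = ((-7 - 1*10) + 220)² = ((-7 - 10) + 220)² = (-17 + 220)² = 203² = 41209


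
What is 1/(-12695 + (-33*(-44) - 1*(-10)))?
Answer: -1/11233 ≈ -8.9023e-5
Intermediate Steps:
1/(-12695 + (-33*(-44) - 1*(-10))) = 1/(-12695 + (1452 + 10)) = 1/(-12695 + 1462) = 1/(-11233) = -1/11233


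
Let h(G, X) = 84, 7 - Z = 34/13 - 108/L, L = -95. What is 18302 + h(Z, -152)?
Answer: 18386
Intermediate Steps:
Z = 4011/1235 (Z = 7 - (34/13 - 108/(-95)) = 7 - (34*(1/13) - 108*(-1/95)) = 7 - (34/13 + 108/95) = 7 - 1*4634/1235 = 7 - 4634/1235 = 4011/1235 ≈ 3.2478)
18302 + h(Z, -152) = 18302 + 84 = 18386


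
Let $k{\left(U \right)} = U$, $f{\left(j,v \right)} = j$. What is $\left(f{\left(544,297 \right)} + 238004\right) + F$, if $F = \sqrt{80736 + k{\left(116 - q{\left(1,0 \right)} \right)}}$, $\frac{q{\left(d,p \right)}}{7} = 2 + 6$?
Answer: $238548 + 2 \sqrt{20199} \approx 2.3883 \cdot 10^{5}$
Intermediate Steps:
$q{\left(d,p \right)} = 56$ ($q{\left(d,p \right)} = 7 \left(2 + 6\right) = 7 \cdot 8 = 56$)
$F = 2 \sqrt{20199}$ ($F = \sqrt{80736 + \left(116 - 56\right)} = \sqrt{80736 + 60} = \sqrt{80796} = 2 \sqrt{20199} \approx 284.25$)
$\left(f{\left(544,297 \right)} + 238004\right) + F = \left(544 + 238004\right) + 2 \sqrt{20199} = 238548 + 2 \sqrt{20199}$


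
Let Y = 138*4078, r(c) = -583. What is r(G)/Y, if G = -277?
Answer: -583/562764 ≈ -0.0010360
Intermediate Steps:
Y = 562764
r(G)/Y = -583/562764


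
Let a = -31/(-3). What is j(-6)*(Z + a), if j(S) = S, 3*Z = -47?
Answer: 32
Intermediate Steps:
Z = -47/3 (Z = (⅓)*(-47) = -47/3 ≈ -15.667)
a = 31/3 (a = -31*(-⅓) = 31/3 ≈ 10.333)
j(-6)*(Z + a) = -6*(-47/3 + 31/3) = -6*(-16/3) = 32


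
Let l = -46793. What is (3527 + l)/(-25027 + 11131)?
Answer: 7211/2316 ≈ 3.1136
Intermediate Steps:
(3527 + l)/(-25027 + 11131) = (3527 - 46793)/(-25027 + 11131) = -43266/(-13896) = -43266*(-1/13896) = 7211/2316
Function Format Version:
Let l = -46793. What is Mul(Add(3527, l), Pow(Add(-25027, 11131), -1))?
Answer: Rational(7211, 2316) ≈ 3.1136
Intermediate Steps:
Mul(Add(3527, l), Pow(Add(-25027, 11131), -1)) = Mul(Add(3527, -46793), Pow(Add(-25027, 11131), -1)) = Mul(-43266, Pow(-13896, -1)) = Mul(-43266, Rational(-1, 13896)) = Rational(7211, 2316)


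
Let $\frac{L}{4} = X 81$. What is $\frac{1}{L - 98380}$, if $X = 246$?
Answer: $- \frac{1}{18676} \approx -5.3545 \cdot 10^{-5}$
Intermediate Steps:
$L = 79704$ ($L = 4 \cdot 246 \cdot 81 = 4 \cdot 19926 = 79704$)
$\frac{1}{L - 98380} = \frac{1}{79704 - 98380} = \frac{1}{-18676} = - \frac{1}{18676}$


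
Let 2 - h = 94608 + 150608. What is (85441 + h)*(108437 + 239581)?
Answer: -55603879914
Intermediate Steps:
h = -245214 (h = 2 - (94608 + 150608) = 2 - 1*245216 = 2 - 245216 = -245214)
(85441 + h)*(108437 + 239581) = (85441 - 245214)*(108437 + 239581) = -159773*348018 = -55603879914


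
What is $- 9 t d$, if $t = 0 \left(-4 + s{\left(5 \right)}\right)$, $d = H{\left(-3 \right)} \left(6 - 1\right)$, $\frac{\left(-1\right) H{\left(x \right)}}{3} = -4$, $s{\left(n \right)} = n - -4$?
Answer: $0$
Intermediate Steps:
$s{\left(n \right)} = 4 + n$ ($s{\left(n \right)} = n + 4 = 4 + n$)
$H{\left(x \right)} = 12$ ($H{\left(x \right)} = \left(-3\right) \left(-4\right) = 12$)
$d = 60$ ($d = 12 \left(6 - 1\right) = 12 \cdot 5 = 60$)
$t = 0$ ($t = 0 \left(-4 + \left(4 + 5\right)\right) = 0 \left(-4 + 9\right) = 0 \cdot 5 = 0$)
$- 9 t d = \left(-9\right) 0 \cdot 60 = 0 \cdot 60 = 0$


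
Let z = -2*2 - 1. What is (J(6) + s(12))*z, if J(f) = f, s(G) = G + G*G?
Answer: -810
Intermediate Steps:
z = -5 (z = -4 - 1 = -5)
s(G) = G + G**2
(J(6) + s(12))*z = (6 + 12*(1 + 12))*(-5) = (6 + 12*13)*(-5) = (6 + 156)*(-5) = 162*(-5) = -810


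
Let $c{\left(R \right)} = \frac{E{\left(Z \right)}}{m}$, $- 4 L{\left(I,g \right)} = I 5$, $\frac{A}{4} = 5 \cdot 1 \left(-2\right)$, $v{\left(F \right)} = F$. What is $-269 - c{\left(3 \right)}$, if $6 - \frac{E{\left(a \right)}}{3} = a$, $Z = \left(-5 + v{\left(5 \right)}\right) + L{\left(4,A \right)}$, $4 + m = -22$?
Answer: $- \frac{6961}{26} \approx -267.73$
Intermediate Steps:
$A = -40$ ($A = 4 \cdot 5 \cdot 1 \left(-2\right) = 4 \cdot 5 \left(-2\right) = 4 \left(-10\right) = -40$)
$m = -26$ ($m = -4 - 22 = -26$)
$L{\left(I,g \right)} = - \frac{5 I}{4}$ ($L{\left(I,g \right)} = - \frac{I 5}{4} = - \frac{5 I}{4}$)
$Z = -5$ ($Z = \left(-5 + 5\right) - 5 = 0 - 5 = -5$)
$E{\left(a \right)} = 18 - 3 a$
$c{\left(R \right)} = - \frac{33}{26}$ ($c{\left(R \right)} = \frac{18 - -15}{-26} = \left(18 + 15\right) \left(- \frac{1}{26}\right) = 33 \left(- \frac{1}{26}\right) = - \frac{33}{26}$)
$-269 - c{\left(3 \right)} = -269 - - \frac{33}{26} = -269 + \frac{33}{26} = - \frac{6961}{26}$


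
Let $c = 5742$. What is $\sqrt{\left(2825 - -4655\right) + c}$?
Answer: $\sqrt{13222} \approx 114.99$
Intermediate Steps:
$\sqrt{\left(2825 - -4655\right) + c} = \sqrt{\left(2825 - -4655\right) + 5742} = \sqrt{\left(2825 + 4655\right) + 5742} = \sqrt{7480 + 5742} = \sqrt{13222}$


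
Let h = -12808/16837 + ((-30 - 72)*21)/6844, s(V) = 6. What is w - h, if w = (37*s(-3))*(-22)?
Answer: -281335727773/57616214 ≈ -4882.9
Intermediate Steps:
h = -61861403/57616214 (h = -12808*1/16837 - 102*21*(1/6844) = -12808/16837 - 2142*1/6844 = -12808/16837 - 1071/3422 = -61861403/57616214 ≈ -1.0737)
w = -4884 (w = (37*6)*(-22) = 222*(-22) = -4884)
w - h = -4884 - 1*(-61861403/57616214) = -4884 + 61861403/57616214 = -281335727773/57616214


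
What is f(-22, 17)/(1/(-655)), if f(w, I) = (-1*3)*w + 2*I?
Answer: -65500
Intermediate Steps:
f(w, I) = -3*w + 2*I
f(-22, 17)/(1/(-655)) = (-3*(-22) + 2*17)/(1/(-655)) = (66 + 34)/(-1/655) = 100*(-655) = -65500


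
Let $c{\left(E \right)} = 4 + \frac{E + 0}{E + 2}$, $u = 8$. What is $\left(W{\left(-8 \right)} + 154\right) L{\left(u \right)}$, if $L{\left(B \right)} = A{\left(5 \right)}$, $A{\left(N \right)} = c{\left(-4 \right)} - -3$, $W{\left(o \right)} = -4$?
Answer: $1350$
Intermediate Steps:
$c{\left(E \right)} = 4 + \frac{E}{2 + E}$
$A{\left(N \right)} = 9$ ($A{\left(N \right)} = \frac{8 + 5 \left(-4\right)}{2 - 4} - -3 = \frac{8 - 20}{-2} + 3 = \left(- \frac{1}{2}\right) \left(-12\right) + 3 = 6 + 3 = 9$)
$L{\left(B \right)} = 9$
$\left(W{\left(-8 \right)} + 154\right) L{\left(u \right)} = \left(-4 + 154\right) 9 = 150 \cdot 9 = 1350$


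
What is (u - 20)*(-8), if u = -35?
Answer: 440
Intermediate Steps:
(u - 20)*(-8) = (-35 - 20)*(-8) = -55*(-8) = 440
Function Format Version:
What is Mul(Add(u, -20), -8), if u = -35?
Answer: 440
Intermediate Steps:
Mul(Add(u, -20), -8) = Mul(Add(-35, -20), -8) = Mul(-55, -8) = 440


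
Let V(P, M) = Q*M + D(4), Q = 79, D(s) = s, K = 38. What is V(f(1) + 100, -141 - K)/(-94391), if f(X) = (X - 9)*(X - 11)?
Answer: 14137/94391 ≈ 0.14977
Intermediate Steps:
f(X) = (-11 + X)*(-9 + X) (f(X) = (-9 + X)*(-11 + X) = (-11 + X)*(-9 + X))
V(P, M) = 4 + 79*M (V(P, M) = 79*M + 4 = 4 + 79*M)
V(f(1) + 100, -141 - K)/(-94391) = (4 + 79*(-141 - 1*38))/(-94391) = (4 + 79*(-141 - 38))*(-1/94391) = (4 + 79*(-179))*(-1/94391) = (4 - 14141)*(-1/94391) = -14137*(-1/94391) = 14137/94391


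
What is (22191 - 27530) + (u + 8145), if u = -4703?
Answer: -1897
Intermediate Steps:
(22191 - 27530) + (u + 8145) = (22191 - 27530) + (-4703 + 8145) = -5339 + 3442 = -1897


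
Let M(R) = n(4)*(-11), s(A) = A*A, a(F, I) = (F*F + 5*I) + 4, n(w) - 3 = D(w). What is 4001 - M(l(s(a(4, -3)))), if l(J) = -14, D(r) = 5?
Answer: 4089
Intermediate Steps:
n(w) = 8 (n(w) = 3 + 5 = 8)
a(F, I) = 4 + F**2 + 5*I (a(F, I) = (F**2 + 5*I) + 4 = 4 + F**2 + 5*I)
s(A) = A**2
M(R) = -88 (M(R) = 8*(-11) = -88)
4001 - M(l(s(a(4, -3)))) = 4001 - 1*(-88) = 4001 + 88 = 4089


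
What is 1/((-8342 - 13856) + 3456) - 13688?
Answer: -256540497/18742 ≈ -13688.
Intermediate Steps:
1/((-8342 - 13856) + 3456) - 13688 = 1/(-22198 + 3456) - 13688 = 1/(-18742) - 13688 = -1/18742 - 13688 = -256540497/18742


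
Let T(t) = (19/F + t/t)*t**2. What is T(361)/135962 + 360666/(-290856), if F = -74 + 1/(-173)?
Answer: -22259871315105/42191607377668 ≈ -0.52759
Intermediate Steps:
F = -12803/173 (F = -74 - 1/173 = -12803/173 ≈ -74.006)
T(t) = 9516*t**2/12803 (T(t) = (19/(-12803/173) + t/t)*t**2 = (19*(-173/12803) + 1)*t**2 = (-3287/12803 + 1)*t**2 = 9516*t**2/12803)
T(361)/135962 + 360666/(-290856) = ((9516/12803)*361**2)/135962 + 360666/(-290856) = ((9516/12803)*130321)*(1/135962) + 360666*(-1/290856) = (1240134636/12803)*(1/135962) - 60111/48476 = 620067318/870360743 - 60111/48476 = -22259871315105/42191607377668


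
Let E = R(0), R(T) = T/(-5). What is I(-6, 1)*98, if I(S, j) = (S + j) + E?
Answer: -490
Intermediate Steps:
R(T) = -T/5 (R(T) = T*(-1/5) = -T/5)
E = 0 (E = -1/5*0 = 0)
I(S, j) = S + j (I(S, j) = (S + j) + 0 = S + j)
I(-6, 1)*98 = (-6 + 1)*98 = -5*98 = -490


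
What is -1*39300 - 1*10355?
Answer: -49655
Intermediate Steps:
-1*39300 - 1*10355 = -39300 - 10355 = -49655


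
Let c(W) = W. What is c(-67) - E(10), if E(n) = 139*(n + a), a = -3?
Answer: -1040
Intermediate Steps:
E(n) = -417 + 139*n (E(n) = 139*(n - 3) = 139*(-3 + n) = -417 + 139*n)
c(-67) - E(10) = -67 - (-417 + 139*10) = -67 - (-417 + 1390) = -67 - 1*973 = -67 - 973 = -1040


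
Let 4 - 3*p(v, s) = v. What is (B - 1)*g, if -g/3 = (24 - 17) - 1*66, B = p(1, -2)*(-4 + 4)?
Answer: -177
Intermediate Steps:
p(v, s) = 4/3 - v/3
B = 0 (B = (4/3 - ⅓*1)*(-4 + 4) = (4/3 - ⅓)*0 = 1*0 = 0)
g = 177 (g = -3*((24 - 17) - 1*66) = -3*(7 - 66) = -3*(-59) = 177)
(B - 1)*g = (0 - 1)*177 = -1*177 = -177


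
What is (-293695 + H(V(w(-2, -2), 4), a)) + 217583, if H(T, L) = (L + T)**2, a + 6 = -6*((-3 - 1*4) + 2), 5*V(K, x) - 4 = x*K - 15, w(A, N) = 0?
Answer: -1890919/25 ≈ -75637.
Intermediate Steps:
V(K, x) = -11/5 + K*x/5 (V(K, x) = 4/5 + (x*K - 15)/5 = 4/5 + (K*x - 15)/5 = 4/5 + (-15 + K*x)/5 = 4/5 + (-3 + K*x/5) = -11/5 + K*x/5)
a = 24 (a = -6 - 6*((-3 - 1*4) + 2) = -6 - 6*((-3 - 4) + 2) = -6 - 6*(-7 + 2) = -6 - 6*(-5) = -6 + 30 = 24)
(-293695 + H(V(w(-2, -2), 4), a)) + 217583 = (-293695 + (24 + (-11/5 + (1/5)*0*4))**2) + 217583 = (-293695 + (24 + (-11/5 + 0))**2) + 217583 = (-293695 + (24 - 11/5)**2) + 217583 = (-293695 + (109/5)**2) + 217583 = (-293695 + 11881/25) + 217583 = -7330494/25 + 217583 = -1890919/25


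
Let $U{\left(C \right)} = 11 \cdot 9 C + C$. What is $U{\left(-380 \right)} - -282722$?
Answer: $244722$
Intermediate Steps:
$U{\left(C \right)} = 100 C$ ($U{\left(C \right)} = 99 C + C = 100 C$)
$U{\left(-380 \right)} - -282722 = 100 \left(-380\right) - -282722 = -38000 + 282722 = 244722$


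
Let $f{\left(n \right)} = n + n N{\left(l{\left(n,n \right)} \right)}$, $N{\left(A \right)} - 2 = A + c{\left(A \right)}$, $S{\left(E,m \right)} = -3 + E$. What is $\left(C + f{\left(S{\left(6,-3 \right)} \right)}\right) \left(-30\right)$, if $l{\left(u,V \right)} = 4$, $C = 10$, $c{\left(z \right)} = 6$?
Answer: $-1470$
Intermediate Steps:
$N{\left(A \right)} = 8 + A$ ($N{\left(A \right)} = 2 + \left(A + 6\right) = 2 + \left(6 + A\right) = 8 + A$)
$f{\left(n \right)} = 13 n$ ($f{\left(n \right)} = n + n \left(8 + 4\right) = n + n 12 = n + 12 n = 13 n$)
$\left(C + f{\left(S{\left(6,-3 \right)} \right)}\right) \left(-30\right) = \left(10 + 13 \left(-3 + 6\right)\right) \left(-30\right) = \left(10 + 13 \cdot 3\right) \left(-30\right) = \left(10 + 39\right) \left(-30\right) = 49 \left(-30\right) = -1470$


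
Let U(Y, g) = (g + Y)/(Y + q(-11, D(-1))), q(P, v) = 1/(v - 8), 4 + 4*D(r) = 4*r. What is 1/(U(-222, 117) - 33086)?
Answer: -2221/73482956 ≈ -3.0225e-5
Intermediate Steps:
D(r) = -1 + r (D(r) = -1 + (4*r)/4 = -1 + r)
q(P, v) = 1/(-8 + v)
U(Y, g) = (Y + g)/(-1/10 + Y) (U(Y, g) = (g + Y)/(Y + 1/(-8 + (-1 - 1))) = (Y + g)/(Y + 1/(-8 - 2)) = (Y + g)/(Y + 1/(-10)) = (Y + g)/(Y - 1/10) = (Y + g)/(-1/10 + Y))
1/(U(-222, 117) - 33086) = 1/(10*(-222 + 117)/(-1 + 10*(-222)) - 33086) = 1/(10*(-105)/(-1 - 2220) - 33086) = 1/(10*(-105)/(-2221) - 33086) = 1/(10*(-1/2221)*(-105) - 33086) = 1/(1050/2221 - 33086) = 1/(-73482956/2221) = -2221/73482956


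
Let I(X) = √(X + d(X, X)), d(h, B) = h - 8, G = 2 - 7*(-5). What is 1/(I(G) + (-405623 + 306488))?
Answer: -33045/3275916053 - √66/9827748159 ≈ -1.0088e-5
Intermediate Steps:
G = 37 (G = 2 + 35 = 37)
d(h, B) = -8 + h
I(X) = √(-8 + 2*X) (I(X) = √(X + (-8 + X)) = √(-8 + 2*X))
1/(I(G) + (-405623 + 306488)) = 1/(√(-8 + 2*37) + (-405623 + 306488)) = 1/(√(-8 + 74) - 99135) = 1/(√66 - 99135) = 1/(-99135 + √66)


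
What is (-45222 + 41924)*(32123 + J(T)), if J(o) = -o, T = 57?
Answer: -105753668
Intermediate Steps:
(-45222 + 41924)*(32123 + J(T)) = (-45222 + 41924)*(32123 - 1*57) = -3298*(32123 - 57) = -3298*32066 = -105753668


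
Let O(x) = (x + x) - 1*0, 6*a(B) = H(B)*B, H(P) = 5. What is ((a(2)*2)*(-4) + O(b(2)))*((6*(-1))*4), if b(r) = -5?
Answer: 560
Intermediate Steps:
a(B) = 5*B/6 (a(B) = (5*B)/6 = 5*B/6)
O(x) = 2*x (O(x) = 2*x + 0 = 2*x)
((a(2)*2)*(-4) + O(b(2)))*((6*(-1))*4) = ((((5/6)*2)*2)*(-4) + 2*(-5))*((6*(-1))*4) = (((5/3)*2)*(-4) - 10)*(-6*4) = ((10/3)*(-4) - 10)*(-24) = (-40/3 - 10)*(-24) = -70/3*(-24) = 560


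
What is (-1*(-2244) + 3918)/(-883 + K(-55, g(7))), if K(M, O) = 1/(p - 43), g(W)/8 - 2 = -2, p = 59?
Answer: -32864/4709 ≈ -6.9790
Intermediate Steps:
g(W) = 0 (g(W) = 16 + 8*(-2) = 16 - 16 = 0)
K(M, O) = 1/16 (K(M, O) = 1/(59 - 43) = 1/16)
(-1*(-2244) + 3918)/(-883 + K(-55, g(7))) = (-1*(-2244) + 3918)/(-883 + 1/16) = (2244 + 3918)/(-14127/16) = 6162*(-16/14127) = -32864/4709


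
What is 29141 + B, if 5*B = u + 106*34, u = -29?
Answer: 29856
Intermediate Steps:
B = 715 (B = (-29 + 106*34)/5 = (-29 + 3604)/5 = (⅕)*3575 = 715)
29141 + B = 29141 + 715 = 29856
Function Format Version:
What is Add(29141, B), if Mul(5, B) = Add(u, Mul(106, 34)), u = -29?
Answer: 29856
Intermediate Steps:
B = 715 (B = Mul(Rational(1, 5), Add(-29, Mul(106, 34))) = Mul(Rational(1, 5), Add(-29, 3604)) = Mul(Rational(1, 5), 3575) = 715)
Add(29141, B) = Add(29141, 715) = 29856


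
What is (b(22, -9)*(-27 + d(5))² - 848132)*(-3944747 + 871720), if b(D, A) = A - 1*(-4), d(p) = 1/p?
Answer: 13086841950632/5 ≈ 2.6174e+12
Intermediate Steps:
b(D, A) = 4 + A (b(D, A) = A + 4 = 4 + A)
(b(22, -9)*(-27 + d(5))² - 848132)*(-3944747 + 871720) = ((4 - 9)*(-27 + 1/5)² - 848132)*(-3944747 + 871720) = (-5*(-27 + ⅕)² - 848132)*(-3073027) = (-5*(-134/5)² - 848132)*(-3073027) = (-5*17956/25 - 848132)*(-3073027) = (-17956/5 - 848132)*(-3073027) = -4258616/5*(-3073027) = 13086841950632/5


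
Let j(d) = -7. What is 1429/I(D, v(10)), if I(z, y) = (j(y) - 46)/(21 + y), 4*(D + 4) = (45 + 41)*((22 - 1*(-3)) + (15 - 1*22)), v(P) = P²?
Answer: -172909/53 ≈ -3262.4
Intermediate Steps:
D = 383 (D = -4 + ((45 + 41)*((22 - 1*(-3)) + (15 - 1*22)))/4 = -4 + (86*((22 + 3) + (15 - 22)))/4 = -4 + (86*(25 - 7))/4 = -4 + (86*18)/4 = -4 + (¼)*1548 = -4 + 387 = 383)
I(z, y) = -53/(21 + y) (I(z, y) = (-7 - 46)/(21 + y) = -53/(21 + y))
1429/I(D, v(10)) = 1429/((-53/(21 + 10²))) = 1429/((-53/(21 + 100))) = 1429/((-53/121)) = 1429/((-53*1/121)) = 1429/(-53/121) = 1429*(-121/53) = -172909/53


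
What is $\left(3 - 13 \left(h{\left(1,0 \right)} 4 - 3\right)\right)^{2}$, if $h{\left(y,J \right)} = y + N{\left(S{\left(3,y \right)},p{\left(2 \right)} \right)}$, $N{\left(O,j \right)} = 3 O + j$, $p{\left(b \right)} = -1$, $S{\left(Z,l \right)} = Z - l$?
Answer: $72900$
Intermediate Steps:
$N{\left(O,j \right)} = j + 3 O$
$h{\left(y,J \right)} = 8 - 2 y$ ($h{\left(y,J \right)} = y + \left(-1 + 3 \left(3 - y\right)\right) = y - \left(-8 + 3 y\right) = 8 - 2 y$)
$\left(3 - 13 \left(h{\left(1,0 \right)} 4 - 3\right)\right)^{2} = \left(3 - 13 \left(\left(8 - 2\right) 4 - 3\right)\right)^{2} = \left(3 - 13 \left(6 \cdot 4 - 3\right)\right)^{2} = \left(3 - 13 \left(24 - 3\right)\right)^{2} = \left(3 - 273\right)^{2} = \left(-270\right)^{2} = 72900$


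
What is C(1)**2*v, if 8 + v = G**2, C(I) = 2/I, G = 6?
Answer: 112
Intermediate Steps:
v = 28 (v = -8 + 6**2 = -8 + 36 = 28)
C(1)**2*v = (2/1)**2*28 = (2*1)**2*28 = 2**2*28 = 4*28 = 112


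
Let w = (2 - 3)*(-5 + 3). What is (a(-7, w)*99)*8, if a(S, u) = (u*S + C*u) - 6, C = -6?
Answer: -25344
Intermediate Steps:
w = 2 (w = -1*(-2) = 2)
a(S, u) = -6 - 6*u + S*u (a(S, u) = (u*S - 6*u) - 6 = (S*u - 6*u) - 6 = (-6*u + S*u) - 6 = -6 - 6*u + S*u)
(a(-7, w)*99)*8 = ((-6 - 6*2 - 7*2)*99)*8 = ((-6 - 12 - 14)*99)*8 = -32*99*8 = -3168*8 = -25344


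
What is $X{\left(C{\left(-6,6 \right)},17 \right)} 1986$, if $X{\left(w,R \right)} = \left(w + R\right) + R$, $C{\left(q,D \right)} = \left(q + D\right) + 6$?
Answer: $79440$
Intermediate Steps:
$C{\left(q,D \right)} = 6 + D + q$ ($C{\left(q,D \right)} = \left(D + q\right) + 6 = 6 + D + q$)
$X{\left(w,R \right)} = w + 2 R$ ($X{\left(w,R \right)} = \left(R + w\right) + R = w + 2 R$)
$X{\left(C{\left(-6,6 \right)},17 \right)} 1986 = \left(\left(6 + 6 - 6\right) + 2 \cdot 17\right) 1986 = \left(6 + 34\right) 1986 = 40 \cdot 1986 = 79440$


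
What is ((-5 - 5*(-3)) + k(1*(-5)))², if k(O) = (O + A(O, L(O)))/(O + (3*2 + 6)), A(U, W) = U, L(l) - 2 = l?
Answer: 3600/49 ≈ 73.469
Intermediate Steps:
L(l) = 2 + l
k(O) = 2*O/(12 + O) (k(O) = (O + O)/(O + (3*2 + 6)) = (2*O)/(O + (6 + 6)) = (2*O)/(O + 12) = (2*O)/(12 + O) = 2*O/(12 + O))
((-5 - 5*(-3)) + k(1*(-5)))² = ((-5 - 5*(-3)) + 2*(1*(-5))/(12 + 1*(-5)))² = ((-5 + 15) + 2*(-5)/(12 - 5))² = (10 + 2*(-5)/7)² = (10 + 2*(-5)*(⅐))² = (10 - 10/7)² = (60/7)² = 3600/49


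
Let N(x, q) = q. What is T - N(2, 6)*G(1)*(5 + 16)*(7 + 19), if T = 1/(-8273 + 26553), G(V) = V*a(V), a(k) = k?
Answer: -59885279/18280 ≈ -3276.0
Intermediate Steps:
G(V) = V**2 (G(V) = V*V = V**2)
T = 1/18280 ≈ 5.4705e-5
T - N(2, 6)*G(1)*(5 + 16)*(7 + 19) = 1/18280 - 6*1**2*(5 + 16)*(7 + 19) = 1/18280 - 6*1*21*26 = 1/18280 - 6*546 = 1/18280 - 1*3276 = 1/18280 - 3276 = -59885279/18280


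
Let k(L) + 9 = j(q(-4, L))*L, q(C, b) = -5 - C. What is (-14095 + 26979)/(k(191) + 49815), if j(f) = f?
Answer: 12884/49615 ≈ 0.25968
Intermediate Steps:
k(L) = -9 - L (k(L) = -9 + (-5 - 1*(-4))*L = -9 + (-5 + 4)*L = -9 - L)
(-14095 + 26979)/(k(191) + 49815) = (-14095 + 26979)/((-9 - 1*191) + 49815) = 12884/((-9 - 191) + 49815) = 12884/(-200 + 49815) = 12884/49615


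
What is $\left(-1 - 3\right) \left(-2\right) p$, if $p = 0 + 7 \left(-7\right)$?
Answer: $-392$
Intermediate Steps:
$p = -49$ ($p = 0 - 49 = -49$)
$\left(-1 - 3\right) \left(-2\right) p = \left(-1 - 3\right) \left(-2\right) \left(-49\right) = \left(-4\right) \left(-2\right) \left(-49\right) = 8 \left(-49\right) = -392$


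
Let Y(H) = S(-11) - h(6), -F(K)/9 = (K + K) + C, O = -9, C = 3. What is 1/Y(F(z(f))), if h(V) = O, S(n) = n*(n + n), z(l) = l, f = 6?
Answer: 1/251 ≈ 0.0039841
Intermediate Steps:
S(n) = 2*n² (S(n) = n*(2*n) = 2*n²)
h(V) = -9
F(K) = -27 - 18*K (F(K) = -9*((K + K) + 3) = -9*(2*K + 3) = -9*(3 + 2*K) = -27 - 18*K)
Y(H) = 251 (Y(H) = 2*(-11)² - 1*(-9) = 2*121 + 9 = 242 + 9 = 251)
1/Y(F(z(f))) = 1/251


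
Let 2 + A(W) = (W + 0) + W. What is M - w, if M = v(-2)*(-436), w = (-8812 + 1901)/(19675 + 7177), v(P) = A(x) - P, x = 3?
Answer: -70237921/26852 ≈ -2615.7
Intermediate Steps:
A(W) = -2 + 2*W (A(W) = -2 + ((W + 0) + W) = -2 + (W + W) = -2 + 2*W)
v(P) = 4 - P (v(P) = (-2 + 2*3) - P = (-2 + 6) - P = 4 - P)
w = -6911/26852 ≈ -0.25737
M = -2616 (M = (4 - 1*(-2))*(-436) = (4 + 2)*(-436) = 6*(-436) = -2616)
M - w = -2616 - 1*(-6911/26852) = -2616 + 6911/26852 = -70237921/26852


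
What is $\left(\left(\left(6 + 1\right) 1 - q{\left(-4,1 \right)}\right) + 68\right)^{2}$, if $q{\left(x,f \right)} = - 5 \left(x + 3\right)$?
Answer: $4900$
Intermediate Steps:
$q{\left(x,f \right)} = -15 - 5 x$ ($q{\left(x,f \right)} = - 5 \left(3 + x\right) = -15 - 5 x$)
$\left(\left(\left(6 + 1\right) 1 - q{\left(-4,1 \right)}\right) + 68\right)^{2} = \left(\left(\left(6 + 1\right) 1 - \left(-15 - -20\right)\right) + 68\right)^{2} = \left(\left(7 \cdot 1 - \left(-15 + 20\right)\right) + 68\right)^{2} = \left(\left(7 - 5\right) + 68\right)^{2} = \left(2 + 68\right)^{2} = 70^{2} = 4900$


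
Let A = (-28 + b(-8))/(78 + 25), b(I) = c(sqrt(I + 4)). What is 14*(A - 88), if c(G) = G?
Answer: -127288/103 + 28*I/103 ≈ -1235.8 + 0.27184*I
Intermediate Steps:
b(I) = sqrt(4 + I) (b(I) = sqrt(I + 4) = sqrt(4 + I))
A = -28/103 + 2*I/103 (A = (-28 + sqrt(4 - 8))/(78 + 25) = (-28 + sqrt(-4))/103 = (-28 + 2*I)*(1/103) = -28/103 + 2*I/103 ≈ -0.27184 + 0.019417*I)
14*(A - 88) = 14*((-28/103 + 2*I/103) - 88) = 14*(-9092/103 + 2*I/103) = -127288/103 + 28*I/103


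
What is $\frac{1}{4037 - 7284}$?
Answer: $- \frac{1}{3247} \approx -0.00030798$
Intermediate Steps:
$\frac{1}{4037 - 7284} = \frac{1}{-3247} = - \frac{1}{3247}$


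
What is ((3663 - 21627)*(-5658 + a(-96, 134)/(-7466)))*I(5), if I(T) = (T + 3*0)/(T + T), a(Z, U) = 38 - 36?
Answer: 189711651330/3733 ≈ 5.0820e+7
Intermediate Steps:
a(Z, U) = 2
I(T) = ½ (I(T) = (T + 0)/((2*T)) = T*(1/(2*T)) = ½)
((3663 - 21627)*(-5658 + a(-96, 134)/(-7466)))*I(5) = ((3663 - 21627)*(-5658 + 2/(-7466)))*(½) = -17964*(-5658 + 2*(-1/7466))*(½) = -17964*(-5658 - 1/3733)*(½) = -17964*(-21121315/3733)*(½) = (379423302660/3733)*(½) = 189711651330/3733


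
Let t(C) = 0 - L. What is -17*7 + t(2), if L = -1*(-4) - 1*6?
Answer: -117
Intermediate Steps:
L = -2 (L = 4 - 6 = -2)
t(C) = 2 (t(C) = 0 - 1*(-2) = 0 + 2 = 2)
-17*7 + t(2) = -17*7 + 2 = -119 + 2 = -117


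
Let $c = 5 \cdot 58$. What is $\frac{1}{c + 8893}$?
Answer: $\frac{1}{9183} \approx 0.0001089$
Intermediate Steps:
$c = 290$
$\frac{1}{c + 8893} = \frac{1}{290 + 8893} = \frac{1}{9183}$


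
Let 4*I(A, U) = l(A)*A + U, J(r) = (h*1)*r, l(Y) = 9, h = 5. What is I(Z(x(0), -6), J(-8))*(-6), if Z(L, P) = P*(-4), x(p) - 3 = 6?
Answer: -264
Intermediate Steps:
x(p) = 9 (x(p) = 3 + 6 = 9)
Z(L, P) = -4*P
J(r) = 5*r (J(r) = (5*1)*r = 5*r)
I(A, U) = U/4 + 9*A/4 (I(A, U) = (9*A + U)/4 = (U + 9*A)/4 = U/4 + 9*A/4)
I(Z(x(0), -6), J(-8))*(-6) = ((5*(-8))/4 + 9*(-4*(-6))/4)*(-6) = ((1/4)*(-40) + (9/4)*24)*(-6) = (-10 + 54)*(-6) = 44*(-6) = -264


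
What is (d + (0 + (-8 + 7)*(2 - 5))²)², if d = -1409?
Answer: 1960000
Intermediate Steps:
(d + (0 + (-8 + 7)*(2 - 5))²)² = (-1409 + (0 + (-8 + 7)*(2 - 5))²)² = (-1409 + (0 - 1*(-3))²)² = (-1409 + (0 + 3)²)² = (-1409 + 3²)² = (-1409 + 9)² = (-1400)² = 1960000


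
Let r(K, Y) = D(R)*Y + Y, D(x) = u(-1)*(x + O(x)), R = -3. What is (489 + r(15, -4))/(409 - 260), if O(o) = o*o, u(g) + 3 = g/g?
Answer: 533/149 ≈ 3.5772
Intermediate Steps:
u(g) = -2 (u(g) = -3 + g/g = -3 + 1 = -2)
O(o) = o²
D(x) = -2*x - 2*x² (D(x) = -2*(x + x²) = -2*x - 2*x²)
r(K, Y) = -11*Y (r(K, Y) = (2*(-3)*(-1 - 1*(-3)))*Y + Y = (2*(-3)*(-1 + 3))*Y + Y = (2*(-3)*2)*Y + Y = -12*Y + Y = -11*Y)
(489 + r(15, -4))/(409 - 260) = (489 - 11*(-4))/(409 - 260) = (489 + 44)/149 = 533*(1/149) = 533/149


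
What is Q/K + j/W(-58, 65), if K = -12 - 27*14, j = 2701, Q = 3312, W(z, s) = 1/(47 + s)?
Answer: 19662728/65 ≈ 3.0250e+5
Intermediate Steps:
K = -390 (K = -12 - 378 = -390)
Q/K + j/W(-58, 65) = 3312/(-390) + 2701/(1/(47 + 65)) = 3312*(-1/390) + 2701/(1/112) = -552/65 + 2701/(1/112) = -552/65 + 2701*112 = -552/65 + 302512 = 19662728/65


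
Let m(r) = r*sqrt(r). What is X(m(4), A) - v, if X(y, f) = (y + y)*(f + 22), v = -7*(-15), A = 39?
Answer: 871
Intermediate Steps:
v = 105
m(r) = r**(3/2)
X(y, f) = 2*y*(22 + f) (X(y, f) = (2*y)*(22 + f) = 2*y*(22 + f))
X(m(4), A) - v = 2*4**(3/2)*(22 + 39) - 1*105 = 2*8*61 - 105 = 976 - 105 = 871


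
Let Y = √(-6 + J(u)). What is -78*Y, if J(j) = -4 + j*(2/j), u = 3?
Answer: -156*I*√2 ≈ -220.62*I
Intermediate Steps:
J(j) = -2 (J(j) = -4 + 2 = -2)
Y = 2*I*√2 (Y = √(-6 - 2) = √(-8) = 2*I*√2 ≈ 2.8284*I)
-78*Y = -156*I*√2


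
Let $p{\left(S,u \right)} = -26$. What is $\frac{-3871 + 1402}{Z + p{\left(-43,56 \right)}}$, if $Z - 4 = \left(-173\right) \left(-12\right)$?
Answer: $- \frac{2469}{2054} \approx -1.202$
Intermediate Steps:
$Z = 2080$ ($Z = 4 - -2076 = 4 + 2076 = 2080$)
$\frac{-3871 + 1402}{Z + p{\left(-43,56 \right)}} = \frac{-3871 + 1402}{2080 - 26} = - \frac{2469}{2054}$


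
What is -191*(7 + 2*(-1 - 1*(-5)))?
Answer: -2865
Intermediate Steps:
-191*(7 + 2*(-1 - 1*(-5))) = -191*(7 + 2*(-1 + 5)) = -191*(7 + 2*4) = -191*(7 + 8) = -191*15 = -2865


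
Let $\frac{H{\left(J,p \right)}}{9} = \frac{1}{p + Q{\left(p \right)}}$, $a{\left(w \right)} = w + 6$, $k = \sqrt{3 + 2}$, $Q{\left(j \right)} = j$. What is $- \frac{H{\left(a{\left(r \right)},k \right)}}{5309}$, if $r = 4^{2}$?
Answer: $- \frac{9 \sqrt{5}}{53090} \approx -0.00037907$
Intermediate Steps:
$r = 16$
$k = \sqrt{5} \approx 2.2361$
$a{\left(w \right)} = 6 + w$
$H{\left(J,p \right)} = \frac{9}{2 p}$ ($H{\left(J,p \right)} = \frac{9}{p + p} = \frac{9}{2 p}$)
$- \frac{H{\left(a{\left(r \right)},k \right)}}{5309} = - \frac{\frac{9}{2} \frac{1}{\sqrt{5}}}{5309} = - \frac{\frac{9}{2} \frac{\sqrt{5}}{5}}{5309} = - \frac{\frac{9}{10} \sqrt{5}}{5309} = - \frac{9 \sqrt{5}}{53090}$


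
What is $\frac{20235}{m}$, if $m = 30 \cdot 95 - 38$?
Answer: $\frac{1065}{148} \approx 7.1959$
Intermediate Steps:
$m = 2812$ ($m = 2850 - 38 = 2812$)
$\frac{20235}{m} = \frac{20235}{2812} = 20235 \cdot \frac{1}{2812} = \frac{1065}{148}$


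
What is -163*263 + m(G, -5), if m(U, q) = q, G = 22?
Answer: -42874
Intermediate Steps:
-163*263 + m(G, -5) = -163*263 - 5 = -42869 - 5 = -42874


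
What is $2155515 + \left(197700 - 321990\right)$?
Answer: $2031225$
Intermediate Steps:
$2155515 + \left(197700 - 321990\right) = 2155515 - 124290 = 2031225$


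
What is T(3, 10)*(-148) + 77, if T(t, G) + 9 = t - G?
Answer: 2445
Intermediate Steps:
T(t, G) = -9 + t - G (T(t, G) = -9 + (t - G) = -9 + t - G)
T(3, 10)*(-148) + 77 = (-9 + 3 - 1*10)*(-148) + 77 = (-9 + 3 - 10)*(-148) + 77 = -16*(-148) + 77 = 2368 + 77 = 2445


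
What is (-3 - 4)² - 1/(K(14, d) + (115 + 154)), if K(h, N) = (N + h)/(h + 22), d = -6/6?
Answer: 475117/9697 ≈ 48.996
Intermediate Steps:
d = -1 (d = -6*⅙ = -1)
K(h, N) = (N + h)/(22 + h)
(-3 - 4)² - 1/(K(14, d) + (115 + 154)) = (-3 - 4)² - 1/((-1 + 14)/(22 + 14) + (115 + 154)) = (-7)² - 1/(13/36 + 269) = 49 - 1/((1/36)*13 + 269) = 49 - 1/(13/36 + 269) = 49 - 1/9697/36 = 49 - 1*36/9697 = 49 - 36/9697 = 475117/9697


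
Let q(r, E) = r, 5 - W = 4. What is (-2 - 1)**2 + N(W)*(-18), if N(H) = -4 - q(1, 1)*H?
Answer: 99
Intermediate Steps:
W = 1 (W = 5 - 1*4 = 5 - 4 = 1)
N(H) = -4 - H
(-2 - 1)**2 + N(W)*(-18) = (-2 - 1)**2 + (-4 - 1*1)*(-18) = (-3)**2 + (-4 - 1)*(-18) = 9 - 5*(-18) = 9 + 90 = 99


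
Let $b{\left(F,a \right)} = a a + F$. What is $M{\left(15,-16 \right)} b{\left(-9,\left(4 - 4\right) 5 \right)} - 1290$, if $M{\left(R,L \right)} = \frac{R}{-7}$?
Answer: $- \frac{8895}{7} \approx -1270.7$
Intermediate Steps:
$M{\left(R,L \right)} = - \frac{R}{7}$ ($M{\left(R,L \right)} = R \left(- \frac{1}{7}\right) = - \frac{R}{7}$)
$b{\left(F,a \right)} = F + a^{2}$ ($b{\left(F,a \right)} = a^{2} + F = F + a^{2}$)
$M{\left(15,-16 \right)} b{\left(-9,\left(4 - 4\right) 5 \right)} - 1290 = \left(- \frac{1}{7}\right) 15 \left(-9 + \left(\left(4 - 4\right) 5\right)^{2}\right) - 1290 = - \frac{15 \left(-9 + \left(0 \cdot 5\right)^{2}\right)}{7} - 1290 = - \frac{15 \left(-9 + 0^{2}\right)}{7} - 1290 = - \frac{15 \left(-9 + 0\right)}{7} - 1290 = \left(- \frac{15}{7}\right) \left(-9\right) - 1290 = \frac{135}{7} - 1290 = - \frac{8895}{7}$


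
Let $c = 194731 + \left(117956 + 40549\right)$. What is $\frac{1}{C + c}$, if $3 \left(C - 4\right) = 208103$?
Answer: $\frac{3}{1267823} \approx 2.3663 \cdot 10^{-6}$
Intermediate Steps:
$C = \frac{208115}{3}$ ($C = 4 + \frac{1}{3} \cdot 208103 = 4 + \frac{208103}{3} = \frac{208115}{3} \approx 69372.0$)
$c = 353236$ ($c = 194731 + 158505 = 353236$)
$\frac{1}{C + c} = \frac{1}{\frac{208115}{3} + 353236} = \frac{1}{\frac{1267823}{3}} = \frac{3}{1267823}$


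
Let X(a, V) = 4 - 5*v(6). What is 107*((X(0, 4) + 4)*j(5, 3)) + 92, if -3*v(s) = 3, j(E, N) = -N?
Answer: -4081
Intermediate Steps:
v(s) = -1 (v(s) = -⅓*3 = -1)
X(a, V) = 9 (X(a, V) = 4 - 5*(-1) = 4 + 5 = 9)
107*((X(0, 4) + 4)*j(5, 3)) + 92 = 107*((9 + 4)*(-1*3)) + 92 = 107*(13*(-3)) + 92 = 107*(-39) + 92 = -4173 + 92 = -4081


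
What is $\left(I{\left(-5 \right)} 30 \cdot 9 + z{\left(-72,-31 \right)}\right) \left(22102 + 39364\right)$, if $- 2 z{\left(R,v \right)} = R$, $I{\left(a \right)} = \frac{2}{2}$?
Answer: $18808596$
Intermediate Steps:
$I{\left(a \right)} = 1$ ($I{\left(a \right)} = 2 \cdot \frac{1}{2} = 1$)
$z{\left(R,v \right)} = - \frac{R}{2}$
$\left(I{\left(-5 \right)} 30 \cdot 9 + z{\left(-72,-31 \right)}\right) \left(22102 + 39364\right) = \left(1 \cdot 30 \cdot 9 - -36\right) \left(22102 + 39364\right) = \left(30 \cdot 9 + 36\right) 61466 = \left(270 + 36\right) 61466 = 306 \cdot 61466 = 18808596$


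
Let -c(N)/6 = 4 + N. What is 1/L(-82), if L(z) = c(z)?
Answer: 1/468 ≈ 0.0021368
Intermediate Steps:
c(N) = -24 - 6*N (c(N) = -6*(4 + N) = -24 - 6*N)
L(z) = -24 - 6*z
1/L(-82) = 1/(-24 - 6*(-82)) = 1/(-24 + 492) = 1/468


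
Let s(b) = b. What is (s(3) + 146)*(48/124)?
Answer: 1788/31 ≈ 57.677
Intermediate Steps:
(s(3) + 146)*(48/124) = (3 + 146)*(48/124) = 149*(48*(1/124)) = 149*(12/31) = 1788/31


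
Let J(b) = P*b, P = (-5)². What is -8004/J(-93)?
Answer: 2668/775 ≈ 3.4426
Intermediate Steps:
P = 25
J(b) = 25*b
-8004/J(-93) = -8004/(25*(-93)) = -8004/(-2325) = -8004*(-1/2325) = 2668/775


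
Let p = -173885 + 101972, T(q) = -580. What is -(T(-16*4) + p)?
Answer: 72493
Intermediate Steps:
p = -71913
-(T(-16*4) + p) = -(-580 - 71913) = -1*(-72493) = 72493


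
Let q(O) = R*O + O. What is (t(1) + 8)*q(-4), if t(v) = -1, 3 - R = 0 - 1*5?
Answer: -252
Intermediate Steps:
R = 8 (R = 3 - (0 - 1*5) = 3 - (0 - 5) = 3 - 1*(-5) = 3 + 5 = 8)
q(O) = 9*O (q(O) = 8*O + O = 9*O)
(t(1) + 8)*q(-4) = (-1 + 8)*(9*(-4)) = 7*(-36) = -252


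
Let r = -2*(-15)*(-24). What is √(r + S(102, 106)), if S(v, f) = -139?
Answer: I*√859 ≈ 29.309*I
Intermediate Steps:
r = -720 (r = 30*(-24) = -720)
√(r + S(102, 106)) = √(-720 - 139) = √(-859) = I*√859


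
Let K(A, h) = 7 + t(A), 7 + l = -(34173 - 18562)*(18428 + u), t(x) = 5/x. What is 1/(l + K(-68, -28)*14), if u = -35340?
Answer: 34/8976452947 ≈ 3.7877e-9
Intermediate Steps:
l = 264013225 (l = -7 - (34173 - 18562)*(18428 - 35340) = -7 - 15611*(-16912) = -7 - 1*(-264013232) = -7 + 264013232 = 264013225)
K(A, h) = 7 + 5/A
1/(l + K(-68, -28)*14) = 1/(264013225 + (7 + 5/(-68))*14) = 1/(264013225 + (7 + 5*(-1/68))*14) = 1/(264013225 + (7 - 5/68)*14) = 1/(264013225 + (471/68)*14) = 1/(264013225 + 3297/34) = 1/(8976452947/34) = 34/8976452947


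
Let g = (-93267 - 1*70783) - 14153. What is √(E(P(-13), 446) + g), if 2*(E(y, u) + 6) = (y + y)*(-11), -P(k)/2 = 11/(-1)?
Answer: I*√178451 ≈ 422.43*I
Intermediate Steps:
P(k) = 22 (P(k) = -22/(-1) = -22*(-1) = -2*(-11) = 22)
E(y, u) = -6 - 11*y (E(y, u) = -6 + ((y + y)*(-11))/2 = -6 + ((2*y)*(-11))/2 = -6 + (-22*y)/2 = -6 - 11*y)
g = -178203 (g = (-93267 - 70783) - 14153 = -164050 - 14153 = -178203)
√(E(P(-13), 446) + g) = √((-6 - 11*22) - 178203) = √((-6 - 242) - 178203) = √(-248 - 178203) = √(-178451) = I*√178451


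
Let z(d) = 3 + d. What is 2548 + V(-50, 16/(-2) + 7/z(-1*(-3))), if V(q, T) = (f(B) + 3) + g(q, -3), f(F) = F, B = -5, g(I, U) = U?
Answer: 2543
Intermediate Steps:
V(q, T) = -5 (V(q, T) = (-5 + 3) - 3 = -2 - 3 = -5)
2548 + V(-50, 16/(-2) + 7/z(-1*(-3))) = 2548 - 5 = 2543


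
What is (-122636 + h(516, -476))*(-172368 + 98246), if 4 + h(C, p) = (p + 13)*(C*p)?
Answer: -8420078935296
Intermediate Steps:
h(C, p) = -4 + C*p*(13 + p) (h(C, p) = -4 + (p + 13)*(C*p) = -4 + (13 + p)*(C*p) = -4 + C*p*(13 + p))
(-122636 + h(516, -476))*(-172368 + 98246) = (-122636 + (-4 + 516*(-476)² + 13*516*(-476)))*(-172368 + 98246) = (-122636 + (-4 + 516*226576 - 3193008))*(-74122) = (-122636 + (-4 + 116913216 - 3193008))*(-74122) = (-122636 + 113720204)*(-74122) = 113597568*(-74122) = -8420078935296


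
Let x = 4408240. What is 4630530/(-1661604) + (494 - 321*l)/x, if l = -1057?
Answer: -1653990790203/610395768080 ≈ -2.7097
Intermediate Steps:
4630530/(-1661604) + (494 - 321*l)/x = 4630530/(-1661604) + (494 - 321*(-1057))/4408240 = 4630530*(-1/1661604) + (494 + 339297)*(1/4408240) = -771755/276934 + 339791*(1/4408240) = -771755/276934 + 339791/4408240 = -1653990790203/610395768080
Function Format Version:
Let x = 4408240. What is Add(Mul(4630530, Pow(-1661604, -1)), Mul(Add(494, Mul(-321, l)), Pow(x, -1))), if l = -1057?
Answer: Rational(-1653990790203, 610395768080) ≈ -2.7097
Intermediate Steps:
Add(Mul(4630530, Pow(-1661604, -1)), Mul(Add(494, Mul(-321, l)), Pow(x, -1))) = Add(Mul(4630530, Pow(-1661604, -1)), Mul(Add(494, Mul(-321, -1057)), Pow(4408240, -1))) = Add(Mul(4630530, Rational(-1, 1661604)), Mul(Add(494, 339297), Rational(1, 4408240))) = Add(Rational(-771755, 276934), Mul(339791, Rational(1, 4408240))) = Add(Rational(-771755, 276934), Rational(339791, 4408240)) = Rational(-1653990790203, 610395768080)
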